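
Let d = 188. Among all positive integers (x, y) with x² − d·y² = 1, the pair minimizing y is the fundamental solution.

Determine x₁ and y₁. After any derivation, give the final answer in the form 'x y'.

4607 336

[13; 1,2,2,6,2,2,1,26] for √188; ℓ=8 ⇒ convergent index 7
i=0: a=13 ⇒ p=13, q=1
i=1: a=1 ⇒ p=14, q=1
i=2: a=2 ⇒ p=41, q=3
i=3: a=2 ⇒ p=96, q=7
i=4: a=6 ⇒ p=617, q=45
i=5: a=2 ⇒ p=1330, q=97
i=6: a=2 ⇒ p=3277, q=239
i=7: a=1 ⇒ p=4607, q=336
(x₁, y₁) = (4607, 336);  4607² − 188·336² = 1 ✓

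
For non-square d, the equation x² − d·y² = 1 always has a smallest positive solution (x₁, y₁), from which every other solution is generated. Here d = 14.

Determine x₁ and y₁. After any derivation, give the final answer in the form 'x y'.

15 4

[3; 1,2,1,6] for √14; ℓ=4 ⇒ convergent index 3
a_0=3:  p_0=3·1+0=3,  q_0=3·0+1=1
a_1=1:  p_1=1·3+1=4,  q_1=1·1+0=1
a_2=2:  p_2=2·4+3=11,  q_2=2·1+1=3
a_3=1:  p_3=1·11+4=15,  q_3=1·3+1=4
→ (15, 4).  Check: 15²=225, 14·4²=224, difference 1.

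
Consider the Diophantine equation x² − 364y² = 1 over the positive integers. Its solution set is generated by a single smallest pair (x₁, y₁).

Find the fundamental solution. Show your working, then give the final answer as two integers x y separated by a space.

√364 = [19; 12,1,2,3,1,8,1,3,2,1,12,38, …], period ℓ=12 (even) → k=11
a_0=19:  p_0=19·1+0=19,  q_0=19·0+1=1
a_1=12:  p_1=12·19+1=229,  q_1=12·1+0=12
…
a_7=1:  p_7=1·27607+3148=30755,  q_7=1·1447+165=1612
a_8=3:  p_8=3·30755+27607=119872,  q_8=3·1612+1447=6283
a_9=2:  p_9=2·119872+30755=270499,  q_9=2·6283+1612=14178
a_10=1:  p_10=1·270499+119872=390371,  q_10=1·14178+6283=20461
a_11=12:  p_11=12·390371+270499=4954951,  q_11=12·20461+14178=259710
→ (4954951, 259710).  Check: 4954951²=24551539412401, 364·259710²=24551539412400, difference 1.

4954951 259710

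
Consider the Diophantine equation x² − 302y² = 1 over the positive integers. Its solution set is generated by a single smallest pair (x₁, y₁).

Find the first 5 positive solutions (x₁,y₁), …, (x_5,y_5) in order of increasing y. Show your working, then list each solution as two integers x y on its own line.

√302 → a₀=17, period (2,1,1,1,4,…,1,2,34); ℓ=16 even so k=15
step 0: (17, 1)  from 17·(1,0) + (0,1)
step 1: (35, 2)  from 2·(17,1) + (1,0)
step 2: (52, 3)  from 1·(35,2) + (17,1)
step 3: (87, 5)  from 1·(52,3) + (35,2)
step 4: (139, 8)  from 1·(87,5) + (52,3)
step 5: (643, 37)  from 4·(139,8) + (87,5)
…
step 7: (2068, 119)  from 1·(1425,82) + (643,37)
step 8: (34513, 1986)  from 16·(2068,119) + (1425,82)
step 9: (36581, 2105)  from 1·(34513,1986) + (2068,119)
step 10: (107675, 6196)  from 2·(36581,2105) + (34513,1986)
step 11: (467281, 26889)  from 4·(107675,6196) + (36581,2105)
step 12: (574956, 33085)  from 1·(467281,26889) + (107675,6196)
step 13: (1042237, 59974)  from 1·(574956,33085) + (467281,26889)
step 14: (1617193, 93059)  from 1·(1042237,59974) + (574956,33085)
step 15: (4276623, 246092)  from 2·(1617193,93059) + (1042237,59974)
(x₁, y₁) = (4276623, 246092);  4276623² − 302·246092² = 1 ✓
n=2: (4276623,246092)∘(4276623,246092) = (4276623·4276623+302·246092·246092, 4276623·246092+246092·4276623) = (36579008568257,2104885414632)
n=3: (36579008568257,2104885414632)∘(4276623,246092) = (4276623·36579008568257+302·246092·2104885414632, 4276623·2104885414632+246092·36579008568257) = (312869258720405635599,18003602753159249380)
n=4: (312869258720405635599,18003602753159249380)∘(4276623,246092) = (4276623·312869258720405635599+302·246092·18003602753159249380, 4276623·18003602753159249380+246092·312869258720405635599) = (2676047735673238042056036097,153989243234046232237072848)
n=5: (2676047735673238042056036097,153989243234046232237072848)∘(4276623,246092) = (4276623·2676047735673238042056036097+302·246092·153989243234046232237072848, 4276623·153989243234046232237072848+246092·2676047735673238042056036097) = (22888894590955867721004902116885263,1317107878734614996094061229615228)

4276623 246092
36579008568257 2104885414632
312869258720405635599 18003602753159249380
2676047735673238042056036097 153989243234046232237072848
22888894590955867721004902116885263 1317107878734614996094061229615228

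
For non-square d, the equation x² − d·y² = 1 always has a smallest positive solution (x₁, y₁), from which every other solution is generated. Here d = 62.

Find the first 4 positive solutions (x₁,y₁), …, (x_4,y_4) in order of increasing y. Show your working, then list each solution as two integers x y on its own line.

d=62: √d = [7; 1,6,1,14] (ℓ=4, even), read p_3/q_3
i=0: a=7 ⇒ p=7, q=1
i=1: a=1 ⇒ p=8, q=1
i=2: a=6 ⇒ p=55, q=7
i=3: a=1 ⇒ p=63, q=8
(x₁, y₁) = (63, 8);  63² − 62·8² = 1 ✓
k=2:  x_2 = 63·63+62·8·8 = 7937,  y_2 = 63·8+8·63 = 1008
k=3:  x_3 = 63·7937+62·8·1008 = 999999,  y_3 = 63·1008+8·7937 = 127000
k=4:  x_4 = 63·999999+62·8·127000 = 125991937,  y_4 = 63·127000+8·999999 = 16000992

63 8
7937 1008
999999 127000
125991937 16000992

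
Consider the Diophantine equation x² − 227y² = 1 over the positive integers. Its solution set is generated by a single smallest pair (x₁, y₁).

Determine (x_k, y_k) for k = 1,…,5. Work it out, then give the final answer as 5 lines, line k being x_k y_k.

226 15
102151 6780
46172026 3064545
20869653601 1385167560
9433037255626 626092672575

√227 → a₀=15, period (15,30); ℓ=2 even so k=1
k=0  a_k=15  p_k/q_k = 15/1
k=1  a_k=15  p_k/q_k = 226/15
→ (226, 15).  Check: 226²=51076, 227·15²=51075, difference 1.
(x_2, y_2) = (226·226 + 227·15·15, 226·15 + 15·226) = (102151, 6780)
(x_3, y_3) = (226·102151 + 227·15·6780, 226·6780 + 15·102151) = (46172026, 3064545)
(x_4, y_4) = (226·46172026 + 227·15·3064545, 226·3064545 + 15·46172026) = (20869653601, 1385167560)
(x_5, y_5) = (226·20869653601 + 227·15·1385167560, 226·1385167560 + 15·20869653601) = (9433037255626, 626092672575)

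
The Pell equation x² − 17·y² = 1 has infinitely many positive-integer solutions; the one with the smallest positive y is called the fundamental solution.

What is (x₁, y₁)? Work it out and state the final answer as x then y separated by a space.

√17 → a₀=4, period (8); ℓ=1 odd so k=1
a_0=4:  p_0=4·1+0=4,  q_0=4·0+1=1
a_1=8:  p_1=8·4+1=33,  q_1=8·1+0=8
(x₁, y₁) = (33, 8);  33² − 17·8² = 1 ✓

33 8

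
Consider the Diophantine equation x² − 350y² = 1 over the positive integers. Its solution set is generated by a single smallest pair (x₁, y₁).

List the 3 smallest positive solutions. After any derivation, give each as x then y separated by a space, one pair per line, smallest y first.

d=350: √d = [18; 1,2,2,2,1,36] (ℓ=6, even), read p_5/q_5
a_0=18:  p_0=18·1+0=18,  q_0=18·0+1=1
a_1=1:  p_1=1·18+1=19,  q_1=1·1+0=1
…
a_4=2:  p_4=2·131+56=318,  q_4=2·7+3=17
a_5=1:  p_5=1·318+131=449,  q_5=1·17+7=24
→ (449, 24).  Check: 449²=201601, 350·24²=201600, difference 1.
k=2:  x_2 = 449·449+350·24·24 = 403201,  y_2 = 449·24+24·449 = 21552
k=3:  x_3 = 449·403201+350·24·21552 = 362074049,  y_3 = 449·21552+24·403201 = 19353672

449 24
403201 21552
362074049 19353672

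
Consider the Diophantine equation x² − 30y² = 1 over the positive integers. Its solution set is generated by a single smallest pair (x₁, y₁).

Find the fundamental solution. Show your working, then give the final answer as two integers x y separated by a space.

√30 → a₀=5, period (2,10); ℓ=2 even so k=1
step 0: (5, 1)  from 5·(1,0) + (0,1)
step 1: (11, 2)  from 2·(5,1) + (1,0)
fundamental: x₁=11, y₁=2  (since 121 − 30·4 = 1)

11 2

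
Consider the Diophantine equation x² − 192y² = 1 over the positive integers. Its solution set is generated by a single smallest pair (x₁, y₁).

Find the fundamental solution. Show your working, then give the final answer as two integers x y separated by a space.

d=192: √d = [13; 1,5,1,26] (ℓ=4, even), read p_3/q_3
a_0=13:  p_0=13·1+0=13,  q_0=13·0+1=1
…
a_2=5:  p_2=5·14+13=83,  q_2=5·1+1=6
a_3=1:  p_3=1·83+14=97,  q_3=1·6+1=7
→ (97, 7).  Check: 97²=9409, 192·7²=9408, difference 1.

97 7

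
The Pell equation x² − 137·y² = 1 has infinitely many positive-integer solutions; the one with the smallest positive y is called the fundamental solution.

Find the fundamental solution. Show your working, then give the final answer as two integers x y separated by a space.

6083073 519712

√137 = [11; 1,2,2,1,1,2,2,1,22, …], period ℓ=9 (odd) → k=17
i=0: a=11 ⇒ p=11, q=1
…
i=4: a=1 ⇒ p=117, q=10
…
i=7: a=2 ⇒ p=1229, q=105
…
i=11: a=2 ⇒ p=122279, q=10447
i=12: a=2 ⇒ p=285899, q=24426
…
i=16: a=2 ⇒ p=4286741, q=366241
i=17: a=1 ⇒ p=6083073, q=519712
→ (6083073, 519712).  Check: 6083073²=37003777123329, 137·519712²=37003777123328, difference 1.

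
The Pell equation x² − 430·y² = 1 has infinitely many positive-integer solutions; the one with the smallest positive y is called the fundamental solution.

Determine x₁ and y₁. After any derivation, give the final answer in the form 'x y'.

2862251 138030

d=430: √d = [20; 1,2,1,3,1,…,2,1,40] (ℓ=14, even), read p_13/q_13
k=0  a_k=20  p_k/q_k = 20/1
…
k=2  a_k=2  p_k/q_k = 62/3
…
k=6  a_k=6  p_k/q_k = 2675/129
…
k=12  a_k=2  p_k/q_k = 2107880/101651
k=13  a_k=1  p_k/q_k = 2862251/138030
(x₁, y₁) = (2862251, 138030);  2862251² − 430·138030² = 1 ✓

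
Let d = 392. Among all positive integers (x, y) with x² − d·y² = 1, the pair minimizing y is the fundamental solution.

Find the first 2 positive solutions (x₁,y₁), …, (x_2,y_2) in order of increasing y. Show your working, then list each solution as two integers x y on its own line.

[19; 1,3,1,38] for √392; ℓ=4 ⇒ convergent index 3
i=0: a=19 ⇒ p=19, q=1
i=1: a=1 ⇒ p=20, q=1
i=2: a=3 ⇒ p=79, q=4
i=3: a=1 ⇒ p=99, q=5
(x₁, y₁) = (99, 5);  99² − 392·5² = 1 ✓
(x_2, y_2) = (99·99 + 392·5·5, 99·5 + 5·99) = (19601, 990)

99 5
19601 990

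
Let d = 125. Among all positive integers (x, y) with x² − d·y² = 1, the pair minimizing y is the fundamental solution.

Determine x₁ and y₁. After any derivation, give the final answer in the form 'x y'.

d=125: √d = [11; 5,1,1,5,22] (ℓ=5, odd), read p_9/q_9
a_0=11:  p_0=11·1+0=11,  q_0=11·0+1=1
…
a_3=1:  p_3=1·67+56=123,  q_3=1·6+5=11
a_4=5:  p_4=5·123+67=682,  q_4=5·11+6=61
…
a_6=5:  p_6=5·15127+682=76317,  q_6=5·1353+61=6826
a_7=1:  p_7=1·76317+15127=91444,  q_7=1·6826+1353=8179
a_8=1:  p_8=1·91444+76317=167761,  q_8=1·8179+6826=15005
a_9=5:  p_9=5·167761+91444=930249,  q_9=5·15005+8179=83204
(x₁, y₁) = (930249, 83204);  930249² − 125·83204² = 1 ✓

930249 83204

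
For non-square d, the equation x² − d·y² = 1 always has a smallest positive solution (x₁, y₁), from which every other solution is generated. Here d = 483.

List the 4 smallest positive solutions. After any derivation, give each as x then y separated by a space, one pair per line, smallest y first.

[21; 1,42] for √483; ℓ=2 ⇒ convergent index 1
step 0: (21, 1)  from 21·(1,0) + (0,1)
step 1: (22, 1)  from 1·(21,1) + (1,0)
(x₁, y₁) = (22, 1);  22² − 483·1² = 1 ✓
(x_2, y_2) = (22·22 + 483·1·1, 22·1 + 1·22) = (967, 44)
(x_3, y_3) = (22·967 + 483·1·44, 22·44 + 1·967) = (42526, 1935)
(x_4, y_4) = (22·42526 + 483·1·1935, 22·1935 + 1·42526) = (1870177, 85096)

22 1
967 44
42526 1935
1870177 85096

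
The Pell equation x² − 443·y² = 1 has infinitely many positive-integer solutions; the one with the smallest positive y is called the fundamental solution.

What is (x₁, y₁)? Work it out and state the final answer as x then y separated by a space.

442 21

[21; 21,42] for √443; ℓ=2 ⇒ convergent index 1
a_0=21:  p_0=21·1+0=21,  q_0=21·0+1=1
a_1=21:  p_1=21·21+1=442,  q_1=21·1+0=21
(x₁, y₁) = (442, 21);  442² − 443·21² = 1 ✓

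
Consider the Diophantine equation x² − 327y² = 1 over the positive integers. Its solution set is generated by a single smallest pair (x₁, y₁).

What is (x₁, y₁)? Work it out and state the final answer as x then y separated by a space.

√327 → a₀=18, period (12,36); ℓ=2 even so k=1
step 0: (18, 1)  from 18·(1,0) + (0,1)
step 1: (217, 12)  from 12·(18,1) + (1,0)
fundamental: x₁=217, y₁=12  (since 47089 − 327·144 = 1)

217 12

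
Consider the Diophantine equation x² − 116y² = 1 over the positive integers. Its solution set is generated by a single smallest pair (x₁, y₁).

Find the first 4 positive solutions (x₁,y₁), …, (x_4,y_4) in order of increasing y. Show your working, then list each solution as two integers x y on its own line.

9801 910
192119201 17837820
3765920568201 349656946730
73819574785756801 6853975451963640

√116 = [10; 1,3,2,1,4,1,2,3,1,20, …], period ℓ=10 (even) → k=9
i=0: a=10 ⇒ p=10, q=1
i=1: a=1 ⇒ p=11, q=1
…
i=7: a=2 ⇒ p=2251, q=209
i=8: a=3 ⇒ p=7550, q=701
i=9: a=1 ⇒ p=9801, q=910
fundamental: x₁=9801, y₁=910  (since 96059601 − 116·828100 = 1)
(x_2, y_2) = (9801·9801 + 116·910·910, 9801·910 + 910·9801) = (192119201, 17837820)
(x_3, y_3) = (9801·192119201 + 116·910·17837820, 9801·17837820 + 910·192119201) = (3765920568201, 349656946730)
(x_4, y_4) = (9801·3765920568201 + 116·910·349656946730, 9801·349656946730 + 910·3765920568201) = (73819574785756801, 6853975451963640)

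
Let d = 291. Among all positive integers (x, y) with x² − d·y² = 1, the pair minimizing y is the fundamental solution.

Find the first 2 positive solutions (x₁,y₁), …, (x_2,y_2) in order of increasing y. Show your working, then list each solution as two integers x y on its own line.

290 17
168199 9860

[17; 17,34] for √291; ℓ=2 ⇒ convergent index 1
a_0=17:  p_0=17·1+0=17,  q_0=17·0+1=1
a_1=17:  p_1=17·17+1=290,  q_1=17·1+0=17
→ (290, 17).  Check: 290²=84100, 291·17²=84099, difference 1.
n=2: (290,17)∘(290,17) = (290·290+291·17·17, 290·17+17·290) = (168199,9860)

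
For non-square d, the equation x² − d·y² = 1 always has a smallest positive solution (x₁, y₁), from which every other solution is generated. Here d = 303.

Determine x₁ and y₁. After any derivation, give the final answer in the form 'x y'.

[17; 2,2,5,2,2,34] for √303; ℓ=6 ⇒ convergent index 5
k=0  a_k=17  p_k/q_k = 17/1
k=1  a_k=2  p_k/q_k = 35/2
k=2  a_k=2  p_k/q_k = 87/5
k=3  a_k=5  p_k/q_k = 470/27
k=4  a_k=2  p_k/q_k = 1027/59
k=5  a_k=2  p_k/q_k = 2524/145
(x₁, y₁) = (2524, 145);  2524² − 303·145² = 1 ✓

2524 145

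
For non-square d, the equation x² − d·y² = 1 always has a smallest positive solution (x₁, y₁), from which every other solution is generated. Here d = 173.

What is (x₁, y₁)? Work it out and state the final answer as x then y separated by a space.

[13; 6,1,1,6,26] for √173; ℓ=5 ⇒ convergent index 9
a_0=13:  p_0=13·1+0=13,  q_0=13·0+1=1
…
a_2=1:  p_2=1·79+13=92,  q_2=1·6+1=7
…
a_4=6:  p_4=6·171+92=1118,  q_4=6·13+7=85
a_5=26:  p_5=26·1118+171=29239,  q_5=26·85+13=2223
…
a_8=1:  p_8=1·205791+176552=382343,  q_8=1·15646+13423=29069
a_9=6:  p_9=6·382343+205791=2499849,  q_9=6·29069+15646=190060
(x₁, y₁) = (2499849, 190060);  2499849² − 173·190060² = 1 ✓

2499849 190060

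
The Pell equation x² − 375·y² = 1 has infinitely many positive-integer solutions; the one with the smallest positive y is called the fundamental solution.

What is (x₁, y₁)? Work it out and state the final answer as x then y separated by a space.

15124 781

√375 → a₀=19, period (2,1,2,1,5,1,2,1,2,38); ℓ=10 even so k=9
k=0  a_k=19  p_k/q_k = 19/1
…
k=3  a_k=2  p_k/q_k = 155/8
k=4  a_k=1  p_k/q_k = 213/11
k=5  a_k=5  p_k/q_k = 1220/63
k=6  a_k=1  p_k/q_k = 1433/74
k=7  a_k=2  p_k/q_k = 4086/211
k=8  a_k=1  p_k/q_k = 5519/285
k=9  a_k=2  p_k/q_k = 15124/781
fundamental: x₁=15124, y₁=781  (since 228735376 − 375·609961 = 1)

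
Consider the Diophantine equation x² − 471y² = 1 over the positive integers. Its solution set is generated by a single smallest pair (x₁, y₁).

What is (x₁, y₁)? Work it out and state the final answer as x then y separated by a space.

[21; 1,2,2,1,3,…,2,1,42] for √471; ℓ=14 ⇒ convergent index 13
k=0  a_k=21  p_k/q_k = 21/1
k=1  a_k=1  p_k/q_k = 22/1
k=2  a_k=2  p_k/q_k = 65/3
…
k=5  a_k=3  p_k/q_k = 803/37
…
k=7  a_k=14  p_k/q_k = 48809/2249
…
k=9  a_k=3  p_k/q_k = 644804/29711
k=10  a_k=1  p_k/q_k = 843469/38865
k=11  a_k=2  p_k/q_k = 2331742/107441
k=12  a_k=2  p_k/q_k = 5506953/253747
k=13  a_k=1  p_k/q_k = 7838695/361188
fundamental: x₁=7838695, y₁=361188  (since 61445139303025 − 471·130456771344 = 1)

7838695 361188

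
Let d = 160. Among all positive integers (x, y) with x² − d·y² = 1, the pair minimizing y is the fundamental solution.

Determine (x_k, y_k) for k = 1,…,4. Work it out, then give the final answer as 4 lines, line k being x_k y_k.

721 57
1039681 82194
1499219281 118523691
2161873163521 170911080228

d=160: √d = [12; 1,1,1,5,1,1,1,24] (ℓ=8, even), read p_7/q_7
step 0: (12, 1)  from 12·(1,0) + (0,1)
step 1: (13, 1)  from 1·(12,1) + (1,0)
…
step 3: (38, 3)  from 1·(25,2) + (13,1)
…
step 6: (468, 37)  from 1·(253,20) + (215,17)
step 7: (721, 57)  from 1·(468,37) + (253,20)
→ (721, 57).  Check: 721²=519841, 160·57²=519840, difference 1.
n=2: (721,57)∘(721,57) = (721·721+160·57·57, 721·57+57·721) = (1039681,82194)
n=3: (1039681,82194)∘(721,57) = (721·1039681+160·57·82194, 721·82194+57·1039681) = (1499219281,118523691)
n=4: (1499219281,118523691)∘(721,57) = (721·1499219281+160·57·118523691, 721·118523691+57·1499219281) = (2161873163521,170911080228)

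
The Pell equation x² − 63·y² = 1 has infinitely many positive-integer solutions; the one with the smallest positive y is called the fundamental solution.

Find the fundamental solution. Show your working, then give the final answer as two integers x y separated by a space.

8 1

√63 = [7; 1,14, …], period ℓ=2 (even) → k=1
i=0: a=7 ⇒ p=7, q=1
i=1: a=1 ⇒ p=8, q=1
fundamental: x₁=8, y₁=1  (since 64 − 63·1 = 1)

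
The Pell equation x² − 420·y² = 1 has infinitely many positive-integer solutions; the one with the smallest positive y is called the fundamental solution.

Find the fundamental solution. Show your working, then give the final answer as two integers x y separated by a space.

√420 = [20; 2,40, …], period ℓ=2 (even) → k=1
i=0: a=20 ⇒ p=20, q=1
i=1: a=2 ⇒ p=41, q=2
fundamental: x₁=41, y₁=2  (since 1681 − 420·4 = 1)

41 2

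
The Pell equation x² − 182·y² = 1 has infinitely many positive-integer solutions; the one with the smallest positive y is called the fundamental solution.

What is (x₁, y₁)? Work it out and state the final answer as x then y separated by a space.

27 2

d=182: √d = [13; 2,26] (ℓ=2, even), read p_1/q_1
k=0  a_k=13  p_k/q_k = 13/1
k=1  a_k=2  p_k/q_k = 27/2
fundamental: x₁=27, y₁=2  (since 729 − 182·4 = 1)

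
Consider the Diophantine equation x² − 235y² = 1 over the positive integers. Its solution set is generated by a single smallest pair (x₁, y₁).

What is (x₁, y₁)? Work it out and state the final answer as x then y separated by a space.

46 3

√235 = [15; 3,30, …], period ℓ=2 (even) → k=1
a_0=15:  p_0=15·1+0=15,  q_0=15·0+1=1
a_1=3:  p_1=3·15+1=46,  q_1=3·1+0=3
fundamental: x₁=46, y₁=3  (since 2116 − 235·9 = 1)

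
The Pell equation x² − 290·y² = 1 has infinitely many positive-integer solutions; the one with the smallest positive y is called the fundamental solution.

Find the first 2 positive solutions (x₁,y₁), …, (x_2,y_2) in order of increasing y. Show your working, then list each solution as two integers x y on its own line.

√290 = [17; 34, …], period ℓ=1 (odd) → k=1
step 0: (17, 1)  from 17·(1,0) + (0,1)
step 1: (579, 34)  from 34·(17,1) + (1,0)
fundamental: x₁=579, y₁=34  (since 335241 − 290·1156 = 1)
k=2:  x_2 = 579·579+290·34·34 = 670481,  y_2 = 579·34+34·579 = 39372

579 34
670481 39372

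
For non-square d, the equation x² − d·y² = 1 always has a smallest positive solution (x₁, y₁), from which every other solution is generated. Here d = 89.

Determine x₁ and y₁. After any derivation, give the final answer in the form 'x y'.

[9; 2,3,3,2,18] for √89; ℓ=5 ⇒ convergent index 9
i=0: a=9 ⇒ p=9, q=1
i=1: a=2 ⇒ p=19, q=2
…
i=3: a=3 ⇒ p=217, q=23
i=4: a=2 ⇒ p=500, q=53
i=5: a=18 ⇒ p=9217, q=977
i=6: a=2 ⇒ p=18934, q=2007
i=7: a=3 ⇒ p=66019, q=6998
i=8: a=3 ⇒ p=216991, q=23001
i=9: a=2 ⇒ p=500001, q=53000
fundamental: x₁=500001, y₁=53000  (since 250001000001 − 89·2809000000 = 1)

500001 53000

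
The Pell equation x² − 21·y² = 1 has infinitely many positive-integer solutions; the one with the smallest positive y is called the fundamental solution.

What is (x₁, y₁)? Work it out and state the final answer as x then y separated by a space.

55 12

d=21: √d = [4; 1,1,2,1,1,8] (ℓ=6, even), read p_5/q_5
step 0: (4, 1)  from 4·(1,0) + (0,1)
…
step 3: (23, 5)  from 2·(9,2) + (5,1)
step 4: (32, 7)  from 1·(23,5) + (9,2)
step 5: (55, 12)  from 1·(32,7) + (23,5)
→ (55, 12).  Check: 55²=3025, 21·12²=3024, difference 1.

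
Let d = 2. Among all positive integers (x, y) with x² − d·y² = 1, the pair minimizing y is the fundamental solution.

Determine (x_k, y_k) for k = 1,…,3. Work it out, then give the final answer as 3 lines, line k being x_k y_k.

3 2
17 12
99 70

√2 → a₀=1, period (2); ℓ=1 odd so k=1
k=0  a_k=1  p_k/q_k = 1/1
k=1  a_k=2  p_k/q_k = 3/2
(x₁, y₁) = (3, 2);  3² − 2·2² = 1 ✓
k=2:  x_2 = 3·3+2·2·2 = 17,  y_2 = 3·2+2·3 = 12
k=3:  x_3 = 3·17+2·2·12 = 99,  y_3 = 3·12+2·17 = 70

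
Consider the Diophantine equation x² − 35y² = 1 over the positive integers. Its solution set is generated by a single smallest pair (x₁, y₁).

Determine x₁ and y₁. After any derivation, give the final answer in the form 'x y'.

√35 = [5; 1,10, …], period ℓ=2 (even) → k=1
k=0  a_k=5  p_k/q_k = 5/1
k=1  a_k=1  p_k/q_k = 6/1
→ (6, 1).  Check: 6²=36, 35·1²=35, difference 1.

6 1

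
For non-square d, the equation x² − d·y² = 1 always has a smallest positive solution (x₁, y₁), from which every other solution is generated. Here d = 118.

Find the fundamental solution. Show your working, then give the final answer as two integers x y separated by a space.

d=118: √d = [10; 1,6,3,2,10,2,3,6,1,20] (ℓ=10, even), read p_9/q_9
a_0=10:  p_0=10·1+0=10,  q_0=10·0+1=1
a_1=1:  p_1=1·10+1=11,  q_1=1·1+0=1
a_2=6:  p_2=6·11+10=76,  q_2=6·1+1=7
a_3=3:  p_3=3·76+11=239,  q_3=3·7+1=22
a_4=2:  p_4=2·239+76=554,  q_4=2·22+7=51
a_5=10:  p_5=10·554+239=5779,  q_5=10·51+22=532
a_6=2:  p_6=2·5779+554=12112,  q_6=2·532+51=1115
a_7=3:  p_7=3·12112+5779=42115,  q_7=3·1115+532=3877
a_8=6:  p_8=6·42115+12112=264802,  q_8=6·3877+1115=24377
a_9=1:  p_9=1·264802+42115=306917,  q_9=1·24377+3877=28254
→ (306917, 28254).  Check: 306917²=94198044889, 118·28254²=94198044888, difference 1.

306917 28254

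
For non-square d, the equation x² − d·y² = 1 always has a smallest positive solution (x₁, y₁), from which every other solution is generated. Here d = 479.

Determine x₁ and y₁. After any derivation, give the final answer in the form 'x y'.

2989440 136591

[21; 1,7,1,3,2,21,2,3,1,7,1,42] for √479; ℓ=12 ⇒ convergent index 11
a_0=21:  p_0=21·1+0=21,  q_0=21·0+1=1
…
a_9=1:  p_9=1·264712+75879=340591,  q_9=1·12095+3467=15562
a_10=7:  p_10=7·340591+264712=2648849,  q_10=7·15562+12095=121029
a_11=1:  p_11=1·2648849+340591=2989440,  q_11=1·121029+15562=136591
fundamental: x₁=2989440, y₁=136591  (since 8936751513600 − 479·18657101281 = 1)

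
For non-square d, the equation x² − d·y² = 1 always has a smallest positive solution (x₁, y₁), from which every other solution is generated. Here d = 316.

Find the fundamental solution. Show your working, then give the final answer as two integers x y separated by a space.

√316 → a₀=17, period (1,3,2,8,2,3,1,34); ℓ=8 even so k=7
i=0: a=17 ⇒ p=17, q=1
…
i=3: a=2 ⇒ p=160, q=9
i=4: a=8 ⇒ p=1351, q=76
i=5: a=2 ⇒ p=2862, q=161
i=6: a=3 ⇒ p=9937, q=559
i=7: a=1 ⇒ p=12799, q=720
fundamental: x₁=12799, y₁=720  (since 163814401 − 316·518400 = 1)

12799 720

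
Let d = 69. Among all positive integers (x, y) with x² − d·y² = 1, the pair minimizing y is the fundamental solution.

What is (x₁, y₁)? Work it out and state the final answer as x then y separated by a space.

[8; 3,3,1,4,1,3,3,16] for √69; ℓ=8 ⇒ convergent index 7
step 0: (8, 1)  from 8·(1,0) + (0,1)
step 1: (25, 3)  from 3·(8,1) + (1,0)
…
step 6: (2384, 287)  from 3·(623,75) + (515,62)
step 7: (7775, 936)  from 3·(2384,287) + (623,75)
fundamental: x₁=7775, y₁=936  (since 60450625 − 69·876096 = 1)

7775 936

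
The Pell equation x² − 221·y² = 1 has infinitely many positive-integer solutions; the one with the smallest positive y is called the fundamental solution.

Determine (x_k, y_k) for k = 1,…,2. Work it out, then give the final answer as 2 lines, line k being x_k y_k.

[14; 1,6,2,6,1,28] for √221; ℓ=6 ⇒ convergent index 5
k=0  a_k=14  p_k/q_k = 14/1
…
k=2  a_k=6  p_k/q_k = 104/7
k=3  a_k=2  p_k/q_k = 223/15
k=4  a_k=6  p_k/q_k = 1442/97
k=5  a_k=1  p_k/q_k = 1665/112
fundamental: x₁=1665, y₁=112  (since 2772225 − 221·12544 = 1)
(1665+112√221)^2 = 5544449 + 372960√221

1665 112
5544449 372960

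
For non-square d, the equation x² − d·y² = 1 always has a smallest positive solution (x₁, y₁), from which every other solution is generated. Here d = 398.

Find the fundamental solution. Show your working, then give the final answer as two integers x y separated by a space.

399 20

√398 = [19; 1,18,1,38, …], period ℓ=4 (even) → k=3
a_0=19:  p_0=19·1+0=19,  q_0=19·0+1=1
a_1=1:  p_1=1·19+1=20,  q_1=1·1+0=1
a_2=18:  p_2=18·20+19=379,  q_2=18·1+1=19
a_3=1:  p_3=1·379+20=399,  q_3=1·19+1=20
→ (399, 20).  Check: 399²=159201, 398·20²=159200, difference 1.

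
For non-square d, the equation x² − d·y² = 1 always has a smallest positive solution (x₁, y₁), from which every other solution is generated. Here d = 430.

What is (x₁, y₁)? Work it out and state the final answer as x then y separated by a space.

2862251 138030

[20; 1,2,1,3,1,…,2,1,40] for √430; ℓ=14 ⇒ convergent index 13
step 0: (20, 1)  from 20·(1,0) + (0,1)
…
step 8: (133439, 6435)  from 6·(21794,1051) + (2675,129)
…
step 12: (2107880, 101651)  from 2·(754371,36379) + (599138,28893)
step 13: (2862251, 138030)  from 1·(2107880,101651) + (754371,36379)
→ (2862251, 138030).  Check: 2862251²=8192480787001, 430·138030²=8192480787000, difference 1.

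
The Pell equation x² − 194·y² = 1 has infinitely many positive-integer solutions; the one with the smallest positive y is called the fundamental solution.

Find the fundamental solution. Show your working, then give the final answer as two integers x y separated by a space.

195 14

√194 = [13; 1,12,1,26, …], period ℓ=4 (even) → k=3
step 0: (13, 1)  from 13·(1,0) + (0,1)
step 1: (14, 1)  from 1·(13,1) + (1,0)
step 2: (181, 13)  from 12·(14,1) + (13,1)
step 3: (195, 14)  from 1·(181,13) + (14,1)
→ (195, 14).  Check: 195²=38025, 194·14²=38024, difference 1.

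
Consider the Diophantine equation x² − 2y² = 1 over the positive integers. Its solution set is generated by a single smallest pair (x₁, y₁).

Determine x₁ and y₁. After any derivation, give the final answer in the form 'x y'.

3 2

d=2: √d = [1; 2] (ℓ=1, odd), read p_1/q_1
i=0: a=1 ⇒ p=1, q=1
i=1: a=2 ⇒ p=3, q=2
→ (3, 2).  Check: 3²=9, 2·2²=8, difference 1.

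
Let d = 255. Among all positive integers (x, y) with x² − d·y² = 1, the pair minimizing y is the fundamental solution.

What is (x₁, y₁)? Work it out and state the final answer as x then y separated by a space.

16 1

[15; 1,30] for √255; ℓ=2 ⇒ convergent index 1
i=0: a=15 ⇒ p=15, q=1
i=1: a=1 ⇒ p=16, q=1
(x₁, y₁) = (16, 1);  16² − 255·1² = 1 ✓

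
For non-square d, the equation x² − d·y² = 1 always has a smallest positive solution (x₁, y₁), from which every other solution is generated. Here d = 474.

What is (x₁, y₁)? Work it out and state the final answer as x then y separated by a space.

193549 8890

√474 = [21; 1,3,2,1,1,…,3,1,42, …], period ℓ=14 (even) → k=13
step 0: (21, 1)  from 21·(1,0) + (0,1)
step 1: (22, 1)  from 1·(21,1) + (1,0)
…
step 5: (479, 22)  from 1·(283,13) + (196,9)
step 6: (762, 35)  from 1·(479,22) + (283,13)
…
step 8: (5813, 267)  from 1·(5051,232) + (762,35)
step 9: (10864, 499)  from 1·(5813,267) + (5051,232)
…
step 12: (149331, 6859)  from 3·(44218,2031) + (16677,766)
step 13: (193549, 8890)  from 1·(149331,6859) + (44218,2031)
→ (193549, 8890).  Check: 193549²=37461215401, 474·8890²=37461215400, difference 1.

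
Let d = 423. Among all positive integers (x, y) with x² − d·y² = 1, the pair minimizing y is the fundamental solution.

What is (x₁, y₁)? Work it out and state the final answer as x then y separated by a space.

4607 224

d=423: √d = [20; 1,1,3,4,3,1,1,40] (ℓ=8, even), read p_7/q_7
a_0=20:  p_0=20·1+0=20,  q_0=20·0+1=1
…
a_3=3:  p_3=3·41+21=144,  q_3=3·2+1=7
…
a_5=3:  p_5=3·617+144=1995,  q_5=3·30+7=97
a_6=1:  p_6=1·1995+617=2612,  q_6=1·97+30=127
a_7=1:  p_7=1·2612+1995=4607,  q_7=1·127+97=224
fundamental: x₁=4607, y₁=224  (since 21224449 − 423·50176 = 1)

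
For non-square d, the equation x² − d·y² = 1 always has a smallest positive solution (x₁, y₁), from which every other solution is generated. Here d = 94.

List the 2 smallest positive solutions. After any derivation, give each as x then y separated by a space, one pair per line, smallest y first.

√94 = [9; 1,2,3,1,1,…,2,1,18, …], period ℓ=16 (even) → k=15
a_0=9:  p_0=9·1+0=9,  q_0=9·0+1=1
…
a_2=2:  p_2=2·10+9=29,  q_2=2·1+1=3
…
a_4=1:  p_4=1·97+29=126,  q_4=1·10+3=13
…
a_8=8:  p_8=8·1464+1241=12953,  q_8=8·151+128=1336
a_9=1:  p_9=1·12953+1464=14417,  q_9=1·1336+151=1487
…
a_12=1:  p_12=1·99455+85038=184493,  q_12=1·10258+8771=19029
…
a_14=2:  p_14=2·652934+184493=1490361,  q_14=2·67345+19029=153719
a_15=1:  p_15=1·1490361+652934=2143295,  q_15=1·153719+67345=221064
→ (2143295, 221064).  Check: 2143295²=4593713457025, 94·221064²=4593713457024, difference 1.
(2143295+221064√94)^2 = 9187426914049 + 947610731760√94

2143295 221064
9187426914049 947610731760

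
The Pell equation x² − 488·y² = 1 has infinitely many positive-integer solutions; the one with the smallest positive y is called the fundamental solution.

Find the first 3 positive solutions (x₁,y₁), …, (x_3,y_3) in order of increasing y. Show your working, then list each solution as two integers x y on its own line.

243 11
118097 5346
57394899 2598145

√488 → a₀=22, period (11,44); ℓ=2 even so k=1
i=0: a=22 ⇒ p=22, q=1
i=1: a=11 ⇒ p=243, q=11
→ (243, 11).  Check: 243²=59049, 488·11²=59048, difference 1.
(243+11√488)^2 = 118097 + 5346√488
(243+11√488)^3 = 57394899 + 2598145√488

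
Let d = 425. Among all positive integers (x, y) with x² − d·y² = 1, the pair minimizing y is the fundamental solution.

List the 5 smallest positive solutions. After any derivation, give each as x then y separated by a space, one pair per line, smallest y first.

√425 → a₀=20, period (1,1,1,1,1,1,40); ℓ=7 odd so k=13
step 0: (20, 1)  from 20·(1,0) + (0,1)
…
step 3: (62, 3)  from 1·(41,2) + (21,1)
…
step 5: (165, 8)  from 1·(103,5) + (62,3)
…
step 7: (10885, 528)  from 40·(268,13) + (165,8)
…
step 11: (55229, 2679)  from 1·(33191,1610) + (22038,1069)
step 12: (88420, 4289)  from 1·(55229,2679) + (33191,1610)
step 13: (143649, 6968)  from 1·(88420,4289) + (55229,2679)
fundamental: x₁=143649, y₁=6968  (since 20635035201 − 425·48553024 = 1)
n=2: (143649,6968)∘(143649,6968) = (143649·143649+425·6968·6968, 143649·6968+6968·143649) = (41270070401,2001892464)
n=3: (41270070401,2001892464)∘(143649,6968) = (143649·41270070401+425·6968·2001892464, 143649·2001892464+6968·41270070401) = (11856808685922849,575139701115304)
n=4: (11856808685922849,575139701115304)∘(143649,6968) = (143649·11856808685922849+425·6968·575139701115304, 143649·575139701115304+6968·11856808685922849) = (3406437421806992601601,165236485849022716128)
n=5: (3406437421806992601601,165236485849022716128)∘(143649,6968) = (143649·3406437421806992601601+425·6968·165236485849022716128, 143649·165236485849022716128+6968·3406437421806992601601) = (978662658398448551768841249,47472111910877388597026840)

143649 6968
41270070401 2001892464
11856808685922849 575139701115304
3406437421806992601601 165236485849022716128
978662658398448551768841249 47472111910877388597026840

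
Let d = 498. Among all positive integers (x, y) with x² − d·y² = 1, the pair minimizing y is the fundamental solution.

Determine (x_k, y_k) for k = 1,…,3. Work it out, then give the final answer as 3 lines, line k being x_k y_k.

[22; 3,6,22,6,3,44] for √498; ℓ=6 ⇒ convergent index 5
step 0: (22, 1)  from 22·(1,0) + (0,1)
…
step 2: (424, 19)  from 6·(67,3) + (22,1)
step 3: (9395, 421)  from 22·(424,19) + (67,3)
step 4: (56794, 2545)  from 6·(9395,421) + (424,19)
step 5: (179777, 8056)  from 3·(56794,2545) + (9395,421)
(x₁, y₁) = (179777, 8056);  179777² − 498·8056² = 1 ✓
n=2: (179777,8056)∘(179777,8056) = (179777·179777+498·8056·8056, 179777·8056+8056·179777) = (64639539457,2896567024)
n=3: (64639539457,2896567024)∘(179777,8056) = (179777·64639539457+498·8056·2896567024, 179777·2896567024+8056·64639539457) = (23241404969742401,1041472259739240)

179777 8056
64639539457 2896567024
23241404969742401 1041472259739240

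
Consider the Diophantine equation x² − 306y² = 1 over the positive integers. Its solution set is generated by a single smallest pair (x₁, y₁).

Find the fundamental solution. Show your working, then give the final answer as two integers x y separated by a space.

35 2

[17; 2,34] for √306; ℓ=2 ⇒ convergent index 1
a_0=17:  p_0=17·1+0=17,  q_0=17·0+1=1
a_1=2:  p_1=2·17+1=35,  q_1=2·1+0=2
(x₁, y₁) = (35, 2);  35² − 306·2² = 1 ✓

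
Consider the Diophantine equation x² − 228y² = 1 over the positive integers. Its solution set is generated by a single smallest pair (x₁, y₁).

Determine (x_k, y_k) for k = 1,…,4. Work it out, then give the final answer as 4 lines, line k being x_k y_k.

151 10
45601 3020
13771351 912030
4158902401 275430040

√228 = [15; 10,30, …], period ℓ=2 (even) → k=1
a_0=15:  p_0=15·1+0=15,  q_0=15·0+1=1
a_1=10:  p_1=10·15+1=151,  q_1=10·1+0=10
→ (151, 10).  Check: 151²=22801, 228·10²=22800, difference 1.
k=2:  x_2 = 151·151+228·10·10 = 45601,  y_2 = 151·10+10·151 = 3020
k=3:  x_3 = 151·45601+228·10·3020 = 13771351,  y_3 = 151·3020+10·45601 = 912030
k=4:  x_4 = 151·13771351+228·10·912030 = 4158902401,  y_4 = 151·912030+10·13771351 = 275430040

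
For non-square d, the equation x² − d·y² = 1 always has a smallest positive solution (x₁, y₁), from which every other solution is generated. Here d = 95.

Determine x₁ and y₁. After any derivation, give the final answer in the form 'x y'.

√95 → a₀=9, period (1,2,1,18); ℓ=4 even so k=3
a_0=9:  p_0=9·1+0=9,  q_0=9·0+1=1
a_1=1:  p_1=1·9+1=10,  q_1=1·1+0=1
a_2=2:  p_2=2·10+9=29,  q_2=2·1+1=3
a_3=1:  p_3=1·29+10=39,  q_3=1·3+1=4
fundamental: x₁=39, y₁=4  (since 1521 − 95·16 = 1)

39 4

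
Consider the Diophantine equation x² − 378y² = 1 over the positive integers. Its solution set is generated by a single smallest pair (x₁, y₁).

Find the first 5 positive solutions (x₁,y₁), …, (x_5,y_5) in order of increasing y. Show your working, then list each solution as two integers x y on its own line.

d=378: √d = [19; 2,3,1,4,1,3,2,38] (ℓ=8, even), read p_7/q_7
step 0: (19, 1)  from 19·(1,0) + (0,1)
step 1: (39, 2)  from 2·(19,1) + (1,0)
step 2: (136, 7)  from 3·(39,2) + (19,1)
step 3: (175, 9)  from 1·(136,7) + (39,2)
step 4: (836, 43)  from 4·(175,9) + (136,7)
step 5: (1011, 52)  from 1·(836,43) + (175,9)
step 6: (3869, 199)  from 3·(1011,52) + (836,43)
step 7: (8749, 450)  from 2·(3869,199) + (1011,52)
(x₁, y₁) = (8749, 450);  8749² − 378·450² = 1 ✓
k=2:  x_2 = 8749·8749+378·450·450 = 153090001,  y_2 = 8749·450+450·8749 = 7874100
k=3:  x_3 = 8749·153090001+378·450·7874100 = 2678768828749,  y_3 = 8749·7874100+450·153090001 = 137781001350
k=4:  x_4 = 8749·2678768828749+378·450·137781001350 = 46873096812360001,  y_4 = 8749·137781001350+450·2678768828749 = 2410891953748200
k=5:  x_5 = 8749·46873096812360001+378·450·2410891953748200 = 820185445343906468749,  y_5 = 8749·2410891953748200+450·46873096812360001 = 42185787268905002250

8749 450
153090001 7874100
2678768828749 137781001350
46873096812360001 2410891953748200
820185445343906468749 42185787268905002250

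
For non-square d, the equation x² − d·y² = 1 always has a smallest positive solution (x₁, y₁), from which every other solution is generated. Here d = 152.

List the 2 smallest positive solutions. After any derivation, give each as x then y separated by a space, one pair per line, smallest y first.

37 3
2737 222

[12; 3,24] for √152; ℓ=2 ⇒ convergent index 1
i=0: a=12 ⇒ p=12, q=1
i=1: a=3 ⇒ p=37, q=3
(x₁, y₁) = (37, 3);  37² − 152·3² = 1 ✓
(37+3√152)^2 = 2737 + 222√152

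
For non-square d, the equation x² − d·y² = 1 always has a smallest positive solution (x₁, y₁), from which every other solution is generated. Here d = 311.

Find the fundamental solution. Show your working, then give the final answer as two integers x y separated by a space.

√311 = [17; 1,1,1,2,1,…,1,1,34, …], period ℓ=16 (even) → k=15
i=0: a=17 ⇒ p=17, q=1
i=1: a=1 ⇒ p=18, q=1
i=2: a=1 ⇒ p=35, q=2
…
i=4: a=2 ⇒ p=141, q=8
i=5: a=1 ⇒ p=194, q=11
i=6: a=6 ⇒ p=1305, q=74
…
i=8: a=17 ⇒ p=71158, q=4035
…
i=10: a=6 ⇒ p=1376656, q=78063
i=11: a=1 ⇒ p=1594239, q=90401
i=12: a=2 ⇒ p=4565134, q=258865
i=13: a=1 ⇒ p=6159373, q=349266
i=14: a=1 ⇒ p=10724507, q=608131
i=15: a=1 ⇒ p=16883880, q=957397
→ (16883880, 957397).  Check: 16883880²=285065403854400, 311·957397²=285065403854399, difference 1.

16883880 957397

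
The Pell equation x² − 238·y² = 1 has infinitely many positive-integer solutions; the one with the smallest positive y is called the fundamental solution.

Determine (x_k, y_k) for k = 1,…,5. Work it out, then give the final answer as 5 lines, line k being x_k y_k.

√238 = [15; 2,2,1,14,1,2,2,30, …], period ℓ=8 (even) → k=7
i=0: a=15 ⇒ p=15, q=1
i=1: a=2 ⇒ p=31, q=2
i=2: a=2 ⇒ p=77, q=5
i=3: a=1 ⇒ p=108, q=7
i=4: a=14 ⇒ p=1589, q=103
i=5: a=1 ⇒ p=1697, q=110
i=6: a=2 ⇒ p=4983, q=323
i=7: a=2 ⇒ p=11663, q=756
fundamental: x₁=11663, y₁=756  (since 136025569 − 238·571536 = 1)
(11663+756√238)^2 = 272051137 + 17634456√238
(11663+756√238)^3 = 6345864809999 + 411341319900√238
(11663+756√238)^4 = 148023642285985537 + 9594947610352944√238
(11663+756√238)^5 = 3452799473617033826063 + 223811747547751451844√238

11663 756
272051137 17634456
6345864809999 411341319900
148023642285985537 9594947610352944
3452799473617033826063 223811747547751451844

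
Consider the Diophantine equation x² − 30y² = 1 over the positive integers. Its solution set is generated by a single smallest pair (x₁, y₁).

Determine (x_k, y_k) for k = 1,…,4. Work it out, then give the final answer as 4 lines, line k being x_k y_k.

11 2
241 44
5291 966
116161 21208

√30 → a₀=5, period (2,10); ℓ=2 even so k=1
i=0: a=5 ⇒ p=5, q=1
i=1: a=2 ⇒ p=11, q=2
fundamental: x₁=11, y₁=2  (since 121 − 30·4 = 1)
k=2:  x_2 = 11·11+30·2·2 = 241,  y_2 = 11·2+2·11 = 44
k=3:  x_3 = 11·241+30·2·44 = 5291,  y_3 = 11·44+2·241 = 966
k=4:  x_4 = 11·5291+30·2·966 = 116161,  y_4 = 11·966+2·5291 = 21208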